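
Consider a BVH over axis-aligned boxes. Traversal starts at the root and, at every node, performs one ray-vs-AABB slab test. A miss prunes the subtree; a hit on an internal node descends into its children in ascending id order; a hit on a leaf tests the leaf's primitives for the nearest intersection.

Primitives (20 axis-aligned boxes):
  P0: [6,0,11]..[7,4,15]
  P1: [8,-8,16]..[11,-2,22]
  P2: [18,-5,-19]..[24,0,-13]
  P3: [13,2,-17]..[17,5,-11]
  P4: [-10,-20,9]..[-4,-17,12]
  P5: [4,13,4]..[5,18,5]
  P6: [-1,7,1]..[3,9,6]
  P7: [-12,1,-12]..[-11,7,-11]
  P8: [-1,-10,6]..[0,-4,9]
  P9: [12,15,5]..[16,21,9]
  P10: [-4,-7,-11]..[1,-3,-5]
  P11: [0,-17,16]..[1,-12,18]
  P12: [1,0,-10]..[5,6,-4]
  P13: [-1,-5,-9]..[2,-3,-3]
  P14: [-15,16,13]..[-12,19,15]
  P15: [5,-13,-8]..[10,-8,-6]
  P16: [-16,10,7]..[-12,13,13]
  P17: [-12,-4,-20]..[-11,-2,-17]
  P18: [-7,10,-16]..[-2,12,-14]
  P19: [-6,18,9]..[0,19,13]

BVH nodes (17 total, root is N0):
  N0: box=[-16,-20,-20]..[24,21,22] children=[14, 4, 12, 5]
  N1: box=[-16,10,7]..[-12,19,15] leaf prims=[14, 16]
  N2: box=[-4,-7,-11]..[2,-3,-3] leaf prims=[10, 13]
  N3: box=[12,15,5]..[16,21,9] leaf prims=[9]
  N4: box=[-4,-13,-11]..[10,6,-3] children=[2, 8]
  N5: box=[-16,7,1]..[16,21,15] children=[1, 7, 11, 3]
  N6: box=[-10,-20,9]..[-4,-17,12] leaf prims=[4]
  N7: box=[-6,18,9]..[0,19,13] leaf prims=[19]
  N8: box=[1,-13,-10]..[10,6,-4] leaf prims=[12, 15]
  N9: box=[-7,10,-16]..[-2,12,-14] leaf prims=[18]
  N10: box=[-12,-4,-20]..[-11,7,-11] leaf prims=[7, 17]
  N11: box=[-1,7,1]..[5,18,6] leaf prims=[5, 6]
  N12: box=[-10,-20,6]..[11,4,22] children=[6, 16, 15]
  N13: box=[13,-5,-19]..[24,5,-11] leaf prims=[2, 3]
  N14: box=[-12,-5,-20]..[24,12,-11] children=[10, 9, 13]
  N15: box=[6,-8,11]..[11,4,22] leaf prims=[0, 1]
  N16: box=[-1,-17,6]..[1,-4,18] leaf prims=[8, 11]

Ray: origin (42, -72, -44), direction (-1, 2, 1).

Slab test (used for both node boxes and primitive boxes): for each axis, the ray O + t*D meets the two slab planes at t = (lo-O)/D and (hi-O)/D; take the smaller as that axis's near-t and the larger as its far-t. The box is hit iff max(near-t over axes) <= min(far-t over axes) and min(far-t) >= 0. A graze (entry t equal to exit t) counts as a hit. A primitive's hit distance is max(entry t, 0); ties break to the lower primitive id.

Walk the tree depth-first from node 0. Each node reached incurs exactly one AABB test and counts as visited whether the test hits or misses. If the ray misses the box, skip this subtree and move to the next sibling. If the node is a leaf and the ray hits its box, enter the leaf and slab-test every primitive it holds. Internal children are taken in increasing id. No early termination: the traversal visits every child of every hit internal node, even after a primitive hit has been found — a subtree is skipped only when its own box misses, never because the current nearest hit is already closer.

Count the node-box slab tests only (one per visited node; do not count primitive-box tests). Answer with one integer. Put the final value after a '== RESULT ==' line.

Trace the traversal:
N0 x:[18,58] y:[26,93/2] z:[24,66] -> hit [26,93/2], descend [4, 5, 12, 14]
  N4 x:[32,46] y:[59/2,39] z:[33,41] -> hit [33,39], descend [2, 8]
    N2 x:[40,46] y:[65/2,69/2] z:[33,41] -> miss, prune
    N8 x:[32,41] y:[59/2,39] z:[34,40] -> hit [34,39] leaf, test {P12@t=37, P15(miss)}
  N5 x:[26,58] y:[79/2,93/2] z:[45,59] -> hit [45,93/2], descend [1, 3, 7, 11]
    N1 x:[54,58] y:[41,91/2] z:[51,59] -> miss, prune
    N3 x:[26,30] y:[87/2,93/2] z:[49,53] -> miss, prune
    N7 x:[42,48] y:[45,91/2] z:[53,57] -> miss, prune
    N11 x:[37,43] y:[79/2,45] z:[45,50] -> miss, prune
  N12 x:[31,52] y:[26,38] z:[50,66] -> miss, prune
  N14 x:[18,54] y:[67/2,42] z:[24,33] -> miss, prune

Visited [0, 4, 2, 8, 5, 1, 3, 7, 11, 12, 14]. Tests: 11 box, 1 leaf. Nearest: P12.

== RESULT ==
11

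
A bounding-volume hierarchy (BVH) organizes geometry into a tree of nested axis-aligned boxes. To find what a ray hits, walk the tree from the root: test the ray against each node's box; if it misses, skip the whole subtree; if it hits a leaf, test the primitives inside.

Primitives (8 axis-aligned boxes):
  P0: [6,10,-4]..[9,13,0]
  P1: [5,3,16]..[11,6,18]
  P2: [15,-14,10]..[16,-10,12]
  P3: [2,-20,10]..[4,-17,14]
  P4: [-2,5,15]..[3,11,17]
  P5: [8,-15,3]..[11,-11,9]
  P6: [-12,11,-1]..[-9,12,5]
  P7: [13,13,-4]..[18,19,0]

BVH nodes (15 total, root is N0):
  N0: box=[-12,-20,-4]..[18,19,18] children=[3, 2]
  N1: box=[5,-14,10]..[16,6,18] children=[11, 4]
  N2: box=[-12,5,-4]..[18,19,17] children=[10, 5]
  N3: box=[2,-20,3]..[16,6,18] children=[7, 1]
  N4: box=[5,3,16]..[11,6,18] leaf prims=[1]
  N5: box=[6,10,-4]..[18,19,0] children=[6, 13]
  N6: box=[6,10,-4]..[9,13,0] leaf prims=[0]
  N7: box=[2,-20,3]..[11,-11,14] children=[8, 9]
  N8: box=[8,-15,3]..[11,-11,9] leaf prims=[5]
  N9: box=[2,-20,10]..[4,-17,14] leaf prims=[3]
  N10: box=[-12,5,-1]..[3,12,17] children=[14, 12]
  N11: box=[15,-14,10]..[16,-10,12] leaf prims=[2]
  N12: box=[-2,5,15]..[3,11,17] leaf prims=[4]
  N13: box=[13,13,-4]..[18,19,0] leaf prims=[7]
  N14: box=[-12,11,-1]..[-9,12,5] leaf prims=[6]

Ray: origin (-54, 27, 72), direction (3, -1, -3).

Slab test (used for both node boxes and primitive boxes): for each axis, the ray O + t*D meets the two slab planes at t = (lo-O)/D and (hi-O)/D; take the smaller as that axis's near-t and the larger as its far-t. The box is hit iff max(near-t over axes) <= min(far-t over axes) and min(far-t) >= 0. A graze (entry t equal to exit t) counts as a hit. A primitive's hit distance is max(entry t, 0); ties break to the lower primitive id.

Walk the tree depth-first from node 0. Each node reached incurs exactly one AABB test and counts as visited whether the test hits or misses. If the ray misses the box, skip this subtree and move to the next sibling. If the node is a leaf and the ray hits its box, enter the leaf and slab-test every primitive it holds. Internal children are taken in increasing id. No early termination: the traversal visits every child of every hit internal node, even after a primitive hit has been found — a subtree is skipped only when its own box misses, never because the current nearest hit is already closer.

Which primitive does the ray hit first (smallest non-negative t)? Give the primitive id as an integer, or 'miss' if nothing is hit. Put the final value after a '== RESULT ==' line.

Traverse from the root:
N0 x:[14,24] y:[8,47] z:[18,76/3] -> hit [18,24], descend [2, 3]
  N2 x:[14,24] y:[8,22] z:[55/3,76/3] -> hit [55/3,22], descend [5, 10]
    N5 x:[20,24] y:[8,17] z:[24,76/3] -> miss, prune
    N10 x:[14,19] y:[15,22] z:[55/3,73/3] -> hit [55/3,19], descend [12, 14]
      N12 x:[52/3,19] y:[16,22] z:[55/3,19] -> hit [55/3,19] leaf, test {P4@t=55/3}
      N14 x:[14,15] y:[15,16] z:[67/3,73/3] -> miss, prune
  N3 x:[56/3,70/3] y:[21,47] z:[18,23] -> hit [21,23], descend [1, 7]
    N1 x:[59/3,70/3] y:[21,41] z:[18,62/3] -> miss, prune
    N7 x:[56/3,65/3] y:[38,47] z:[58/3,23] -> miss, prune

Visited [0, 2, 5, 10, 12, 14, 3, 1, 7]. Tests: 9 box, 1 leaf. Nearest: P4.

== RESULT ==
4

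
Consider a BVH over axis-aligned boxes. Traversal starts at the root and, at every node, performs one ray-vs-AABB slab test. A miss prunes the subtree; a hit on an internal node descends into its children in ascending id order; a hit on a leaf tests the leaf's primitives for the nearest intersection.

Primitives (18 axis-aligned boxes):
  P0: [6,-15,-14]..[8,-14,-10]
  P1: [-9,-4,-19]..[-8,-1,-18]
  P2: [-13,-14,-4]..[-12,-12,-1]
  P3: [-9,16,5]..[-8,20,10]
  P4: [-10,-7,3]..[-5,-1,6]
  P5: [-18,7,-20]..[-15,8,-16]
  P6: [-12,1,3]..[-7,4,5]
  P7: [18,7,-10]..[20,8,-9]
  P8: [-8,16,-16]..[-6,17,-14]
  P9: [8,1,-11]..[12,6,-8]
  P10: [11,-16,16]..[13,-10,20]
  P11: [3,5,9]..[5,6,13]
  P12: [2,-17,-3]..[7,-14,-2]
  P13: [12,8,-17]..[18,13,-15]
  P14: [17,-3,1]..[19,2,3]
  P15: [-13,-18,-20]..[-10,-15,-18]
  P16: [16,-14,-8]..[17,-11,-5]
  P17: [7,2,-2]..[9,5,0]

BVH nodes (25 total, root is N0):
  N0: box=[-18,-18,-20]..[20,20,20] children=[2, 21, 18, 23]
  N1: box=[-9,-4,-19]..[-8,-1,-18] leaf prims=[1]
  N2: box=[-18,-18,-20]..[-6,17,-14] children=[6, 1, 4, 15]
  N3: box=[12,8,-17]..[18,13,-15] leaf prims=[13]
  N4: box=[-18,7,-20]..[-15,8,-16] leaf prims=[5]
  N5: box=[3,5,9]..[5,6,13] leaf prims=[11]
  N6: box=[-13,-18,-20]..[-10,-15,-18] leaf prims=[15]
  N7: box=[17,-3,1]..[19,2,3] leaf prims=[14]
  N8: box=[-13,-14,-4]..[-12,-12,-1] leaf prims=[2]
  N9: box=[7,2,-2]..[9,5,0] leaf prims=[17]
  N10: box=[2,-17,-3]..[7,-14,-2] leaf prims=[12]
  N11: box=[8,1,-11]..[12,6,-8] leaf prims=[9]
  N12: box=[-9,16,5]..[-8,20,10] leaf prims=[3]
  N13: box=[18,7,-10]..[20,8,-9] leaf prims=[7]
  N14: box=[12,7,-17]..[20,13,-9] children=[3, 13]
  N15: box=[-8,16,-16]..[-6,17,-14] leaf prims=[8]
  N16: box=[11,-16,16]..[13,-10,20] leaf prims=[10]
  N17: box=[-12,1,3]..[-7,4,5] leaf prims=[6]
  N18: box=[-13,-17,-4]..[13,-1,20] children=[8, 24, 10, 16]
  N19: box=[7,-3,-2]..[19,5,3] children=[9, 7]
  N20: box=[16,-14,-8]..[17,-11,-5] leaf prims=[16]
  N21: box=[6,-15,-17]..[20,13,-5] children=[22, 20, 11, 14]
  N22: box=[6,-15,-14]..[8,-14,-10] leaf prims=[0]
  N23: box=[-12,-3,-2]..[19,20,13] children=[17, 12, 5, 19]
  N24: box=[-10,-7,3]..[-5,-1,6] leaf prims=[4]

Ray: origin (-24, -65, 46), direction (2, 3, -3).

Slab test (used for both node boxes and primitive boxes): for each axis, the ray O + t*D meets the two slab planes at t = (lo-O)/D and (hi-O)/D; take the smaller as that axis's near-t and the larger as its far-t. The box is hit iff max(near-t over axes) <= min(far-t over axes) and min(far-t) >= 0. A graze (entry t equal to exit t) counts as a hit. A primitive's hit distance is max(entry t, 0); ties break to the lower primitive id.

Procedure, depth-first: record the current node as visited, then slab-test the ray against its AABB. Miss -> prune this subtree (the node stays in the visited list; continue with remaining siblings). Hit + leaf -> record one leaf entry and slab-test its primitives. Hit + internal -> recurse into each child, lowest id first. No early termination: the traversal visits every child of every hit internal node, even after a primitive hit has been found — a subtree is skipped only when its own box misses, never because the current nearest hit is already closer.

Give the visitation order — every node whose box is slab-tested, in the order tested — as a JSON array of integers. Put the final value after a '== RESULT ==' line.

Traverse from the root:
N0 x:[3,22] y:[47/3,85/3] z:[26/3,22] -> hit [47/3,22], descend [2, 18, 21, 23]
  N2 x:[3,9] y:[47/3,82/3] z:[20,22] -> miss, prune
  N18 x:[11/2,37/2] y:[16,64/3] z:[26/3,50/3] -> hit [16,50/3], descend [8, 10, 16, 24]
    N8 x:[11/2,6] y:[17,53/3] z:[47/3,50/3] -> miss, prune
    N10 x:[13,31/2] y:[16,17] z:[16,49/3] -> miss, prune
    N16 x:[35/2,37/2] y:[49/3,55/3] z:[26/3,10] -> miss, prune
    N24 x:[7,19/2] y:[58/3,64/3] z:[40/3,43/3] -> miss, prune
  N21 x:[15,22] y:[50/3,26] z:[17,21] -> hit [17,21], descend [11, 14, 20, 22]
    N11 x:[16,18] y:[22,71/3] z:[18,19] -> miss, prune
    N14 x:[18,22] y:[24,26] z:[55/3,21] -> miss, prune
    N20 x:[20,41/2] y:[17,18] z:[17,18] -> miss, prune
    N22 x:[15,16] y:[50/3,17] z:[56/3,20] -> miss, prune
  N23 x:[6,43/2] y:[62/3,85/3] z:[11,16] -> miss, prune

Visited [0, 2, 18, 8, 10, 16, 24, 21, 11, 14, 20, 22, 23]. Tests: 13 box, 0 leaf. Nearest: miss.

== RESULT ==
[0, 2, 18, 8, 10, 16, 24, 21, 11, 14, 20, 22, 23]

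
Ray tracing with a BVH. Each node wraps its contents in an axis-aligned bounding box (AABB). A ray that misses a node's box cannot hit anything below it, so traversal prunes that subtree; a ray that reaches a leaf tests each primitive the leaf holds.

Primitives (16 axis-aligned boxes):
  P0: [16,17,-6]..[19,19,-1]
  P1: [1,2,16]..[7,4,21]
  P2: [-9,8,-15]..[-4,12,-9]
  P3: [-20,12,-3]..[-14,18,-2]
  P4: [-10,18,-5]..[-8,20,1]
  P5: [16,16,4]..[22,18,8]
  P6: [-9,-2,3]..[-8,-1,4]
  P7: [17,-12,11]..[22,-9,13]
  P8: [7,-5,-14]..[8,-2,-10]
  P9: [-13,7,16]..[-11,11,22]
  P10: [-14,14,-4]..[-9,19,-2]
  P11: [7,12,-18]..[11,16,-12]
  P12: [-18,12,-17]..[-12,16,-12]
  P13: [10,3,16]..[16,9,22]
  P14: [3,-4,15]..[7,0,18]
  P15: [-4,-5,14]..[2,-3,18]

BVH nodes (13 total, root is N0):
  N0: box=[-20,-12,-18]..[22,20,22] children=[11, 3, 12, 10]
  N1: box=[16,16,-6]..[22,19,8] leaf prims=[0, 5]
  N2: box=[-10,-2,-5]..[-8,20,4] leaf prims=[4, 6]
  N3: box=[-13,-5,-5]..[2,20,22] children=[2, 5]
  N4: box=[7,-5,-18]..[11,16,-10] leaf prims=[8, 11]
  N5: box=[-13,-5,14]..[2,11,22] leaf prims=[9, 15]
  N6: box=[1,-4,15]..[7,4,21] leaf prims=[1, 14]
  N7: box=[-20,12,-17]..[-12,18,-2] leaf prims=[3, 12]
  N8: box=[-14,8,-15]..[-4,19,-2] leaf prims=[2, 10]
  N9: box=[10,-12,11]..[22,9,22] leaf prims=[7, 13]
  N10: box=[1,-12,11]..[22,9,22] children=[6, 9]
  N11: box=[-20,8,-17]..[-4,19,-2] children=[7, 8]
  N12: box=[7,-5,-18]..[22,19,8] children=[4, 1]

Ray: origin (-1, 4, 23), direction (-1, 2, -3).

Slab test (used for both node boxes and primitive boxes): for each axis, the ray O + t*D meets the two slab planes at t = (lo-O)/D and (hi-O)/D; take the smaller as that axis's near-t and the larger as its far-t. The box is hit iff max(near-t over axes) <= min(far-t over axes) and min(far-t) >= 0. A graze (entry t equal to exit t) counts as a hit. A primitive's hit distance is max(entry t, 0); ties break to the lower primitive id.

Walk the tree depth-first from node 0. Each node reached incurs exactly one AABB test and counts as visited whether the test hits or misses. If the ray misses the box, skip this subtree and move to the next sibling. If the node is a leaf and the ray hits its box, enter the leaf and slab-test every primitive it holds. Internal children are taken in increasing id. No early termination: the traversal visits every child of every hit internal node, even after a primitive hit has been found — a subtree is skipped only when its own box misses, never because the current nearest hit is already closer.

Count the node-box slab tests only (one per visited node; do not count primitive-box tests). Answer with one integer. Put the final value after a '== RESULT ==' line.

Trace the traversal:
N0 x:[-23,19] y:[-8,8] z:[1/3,41/3] -> hit [1/3,8], descend [3, 10, 11, 12]
  N3 x:[-3,12] y:[-9/2,8] z:[1/3,28/3] -> hit [1/3,8], descend [2, 5]
    N2 x:[7,9] y:[-3,8] z:[19/3,28/3] -> hit [7,8] leaf, test {P4@t=22/3, P6(miss)}
    N5 x:[-3,12] y:[-9/2,7/2] z:[1/3,3] -> hit [1/3,3] leaf, test {P9(miss), P15(miss)}
  N10 x:[-23,-2] y:[-8,5/2] z:[1/3,4] -> miss, prune
  N11 x:[3,19] y:[2,15/2] z:[25/3,40/3] -> miss, prune
  N12 x:[-23,-8] y:[-9/2,15/2] z:[5,41/3] -> miss, prune

order=[0, 3, 2, 5, 10, 11, 12]  |boxes|=7  |leaves|=2  hit=P4

== RESULT ==
7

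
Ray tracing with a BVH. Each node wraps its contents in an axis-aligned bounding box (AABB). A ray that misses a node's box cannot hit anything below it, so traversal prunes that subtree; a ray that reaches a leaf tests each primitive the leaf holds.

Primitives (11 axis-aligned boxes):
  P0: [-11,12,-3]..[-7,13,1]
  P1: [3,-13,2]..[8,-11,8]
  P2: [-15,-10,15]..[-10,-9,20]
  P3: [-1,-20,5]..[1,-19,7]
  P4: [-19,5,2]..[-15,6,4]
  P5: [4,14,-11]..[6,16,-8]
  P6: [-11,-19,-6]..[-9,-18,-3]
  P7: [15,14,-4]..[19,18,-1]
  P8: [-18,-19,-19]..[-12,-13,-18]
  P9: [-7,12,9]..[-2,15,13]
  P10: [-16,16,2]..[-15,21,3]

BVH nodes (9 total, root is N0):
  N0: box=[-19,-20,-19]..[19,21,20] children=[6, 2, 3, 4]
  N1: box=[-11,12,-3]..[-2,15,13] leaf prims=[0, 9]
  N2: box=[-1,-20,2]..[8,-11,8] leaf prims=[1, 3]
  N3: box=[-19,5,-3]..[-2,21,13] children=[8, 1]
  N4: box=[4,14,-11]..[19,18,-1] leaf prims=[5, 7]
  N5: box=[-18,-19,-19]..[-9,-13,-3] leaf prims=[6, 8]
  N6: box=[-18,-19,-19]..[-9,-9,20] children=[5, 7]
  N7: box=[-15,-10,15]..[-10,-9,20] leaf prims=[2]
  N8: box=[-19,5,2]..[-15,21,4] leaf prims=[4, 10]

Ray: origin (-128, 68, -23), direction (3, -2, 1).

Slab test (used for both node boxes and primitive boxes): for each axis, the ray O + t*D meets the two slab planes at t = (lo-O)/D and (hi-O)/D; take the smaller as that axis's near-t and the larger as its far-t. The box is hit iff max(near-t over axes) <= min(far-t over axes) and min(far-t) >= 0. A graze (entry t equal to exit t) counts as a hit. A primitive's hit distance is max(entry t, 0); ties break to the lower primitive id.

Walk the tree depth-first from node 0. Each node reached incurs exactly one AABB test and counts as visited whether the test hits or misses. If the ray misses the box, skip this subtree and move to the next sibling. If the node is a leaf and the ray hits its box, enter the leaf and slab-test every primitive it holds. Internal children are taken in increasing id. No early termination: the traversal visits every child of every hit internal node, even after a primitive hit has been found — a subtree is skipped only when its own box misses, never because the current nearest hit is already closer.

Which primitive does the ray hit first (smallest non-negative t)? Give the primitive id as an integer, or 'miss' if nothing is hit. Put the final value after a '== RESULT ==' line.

Traverse from the root:
N0 x:[109/3,49] y:[47/2,44] z:[4,43] -> hit [109/3,43], descend [2, 3, 4, 6]
  N2 x:[127/3,136/3] y:[79/2,44] z:[25,31] -> miss, prune
  N3 x:[109/3,42] y:[47/2,63/2] z:[20,36] -> miss, prune
  N4 x:[44,49] y:[25,27] z:[12,22] -> miss, prune
  N6 x:[110/3,119/3] y:[77/2,87/2] z:[4,43] -> hit [77/2,119/3], descend [5, 7]
    N5 x:[110/3,119/3] y:[81/2,87/2] z:[4,20] -> miss, prune
    N7 x:[113/3,118/3] y:[77/2,39] z:[38,43] -> hit [77/2,39] leaf, test {P2@t=77/2}

7 AABB tests over nodes [0, 2, 3, 4, 6, 5, 7]; 1 leaf entered; closest P2.

== RESULT ==
2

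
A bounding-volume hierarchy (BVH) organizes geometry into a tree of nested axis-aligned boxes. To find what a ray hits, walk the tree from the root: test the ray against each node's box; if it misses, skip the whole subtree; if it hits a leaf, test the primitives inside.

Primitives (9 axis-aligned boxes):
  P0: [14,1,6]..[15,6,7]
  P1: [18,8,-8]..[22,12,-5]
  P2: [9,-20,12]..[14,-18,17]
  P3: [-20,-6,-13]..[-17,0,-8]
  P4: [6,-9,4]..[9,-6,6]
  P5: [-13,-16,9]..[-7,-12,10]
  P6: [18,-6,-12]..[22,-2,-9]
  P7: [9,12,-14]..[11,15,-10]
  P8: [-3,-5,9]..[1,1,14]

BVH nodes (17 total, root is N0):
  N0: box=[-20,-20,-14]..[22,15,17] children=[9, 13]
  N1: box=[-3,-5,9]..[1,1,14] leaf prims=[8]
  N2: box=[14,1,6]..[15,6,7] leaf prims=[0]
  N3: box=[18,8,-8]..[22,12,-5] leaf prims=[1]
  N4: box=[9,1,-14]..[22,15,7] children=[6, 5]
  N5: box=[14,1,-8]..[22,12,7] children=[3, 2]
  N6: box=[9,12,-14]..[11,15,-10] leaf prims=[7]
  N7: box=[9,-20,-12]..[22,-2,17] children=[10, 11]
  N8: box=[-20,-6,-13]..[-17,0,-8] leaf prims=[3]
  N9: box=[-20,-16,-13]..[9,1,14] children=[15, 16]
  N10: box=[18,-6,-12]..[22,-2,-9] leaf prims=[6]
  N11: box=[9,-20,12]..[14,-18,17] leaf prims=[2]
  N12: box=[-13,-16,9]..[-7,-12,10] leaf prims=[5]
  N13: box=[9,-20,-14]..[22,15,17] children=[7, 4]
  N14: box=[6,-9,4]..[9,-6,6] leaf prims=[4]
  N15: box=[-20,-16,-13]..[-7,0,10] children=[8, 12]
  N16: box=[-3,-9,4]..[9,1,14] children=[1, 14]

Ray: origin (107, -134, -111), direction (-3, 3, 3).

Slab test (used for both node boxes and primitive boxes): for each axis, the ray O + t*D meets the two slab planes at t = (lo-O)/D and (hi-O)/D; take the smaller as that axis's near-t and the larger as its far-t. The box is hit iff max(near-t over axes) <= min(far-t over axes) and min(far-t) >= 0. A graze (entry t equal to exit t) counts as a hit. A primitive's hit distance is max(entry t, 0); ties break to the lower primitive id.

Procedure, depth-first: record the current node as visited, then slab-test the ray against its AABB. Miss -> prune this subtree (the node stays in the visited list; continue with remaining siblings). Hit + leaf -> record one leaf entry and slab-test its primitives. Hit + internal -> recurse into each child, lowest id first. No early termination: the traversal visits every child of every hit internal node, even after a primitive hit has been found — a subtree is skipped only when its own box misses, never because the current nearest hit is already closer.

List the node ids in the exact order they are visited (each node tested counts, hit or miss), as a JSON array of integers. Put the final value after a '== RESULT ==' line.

Traverse from the root:
N0 x:[85/3,127/3] y:[38,149/3] z:[97/3,128/3] -> hit [38,127/3], descend [9, 13]
  N9 x:[98/3,127/3] y:[118/3,45] z:[98/3,125/3] -> hit [118/3,125/3], descend [15, 16]
    N15 x:[38,127/3] y:[118/3,134/3] z:[98/3,121/3] -> hit [118/3,121/3], descend [8, 12]
      N8 x:[124/3,127/3] y:[128/3,134/3] z:[98/3,103/3] -> miss, prune
      N12 x:[38,40] y:[118/3,122/3] z:[40,121/3] -> hit [40,40] leaf, test {P5@t=40}
    N16 x:[98/3,110/3] y:[125/3,45] z:[115/3,125/3] -> miss, prune
  N13 x:[85/3,98/3] y:[38,149/3] z:[97/3,128/3] -> miss, prune

Summary -> nodes [0, 9, 15, 8, 12, 16, 13]; box-tests=7; leaf-entries=1; first=P5

== RESULT ==
[0, 9, 15, 8, 12, 16, 13]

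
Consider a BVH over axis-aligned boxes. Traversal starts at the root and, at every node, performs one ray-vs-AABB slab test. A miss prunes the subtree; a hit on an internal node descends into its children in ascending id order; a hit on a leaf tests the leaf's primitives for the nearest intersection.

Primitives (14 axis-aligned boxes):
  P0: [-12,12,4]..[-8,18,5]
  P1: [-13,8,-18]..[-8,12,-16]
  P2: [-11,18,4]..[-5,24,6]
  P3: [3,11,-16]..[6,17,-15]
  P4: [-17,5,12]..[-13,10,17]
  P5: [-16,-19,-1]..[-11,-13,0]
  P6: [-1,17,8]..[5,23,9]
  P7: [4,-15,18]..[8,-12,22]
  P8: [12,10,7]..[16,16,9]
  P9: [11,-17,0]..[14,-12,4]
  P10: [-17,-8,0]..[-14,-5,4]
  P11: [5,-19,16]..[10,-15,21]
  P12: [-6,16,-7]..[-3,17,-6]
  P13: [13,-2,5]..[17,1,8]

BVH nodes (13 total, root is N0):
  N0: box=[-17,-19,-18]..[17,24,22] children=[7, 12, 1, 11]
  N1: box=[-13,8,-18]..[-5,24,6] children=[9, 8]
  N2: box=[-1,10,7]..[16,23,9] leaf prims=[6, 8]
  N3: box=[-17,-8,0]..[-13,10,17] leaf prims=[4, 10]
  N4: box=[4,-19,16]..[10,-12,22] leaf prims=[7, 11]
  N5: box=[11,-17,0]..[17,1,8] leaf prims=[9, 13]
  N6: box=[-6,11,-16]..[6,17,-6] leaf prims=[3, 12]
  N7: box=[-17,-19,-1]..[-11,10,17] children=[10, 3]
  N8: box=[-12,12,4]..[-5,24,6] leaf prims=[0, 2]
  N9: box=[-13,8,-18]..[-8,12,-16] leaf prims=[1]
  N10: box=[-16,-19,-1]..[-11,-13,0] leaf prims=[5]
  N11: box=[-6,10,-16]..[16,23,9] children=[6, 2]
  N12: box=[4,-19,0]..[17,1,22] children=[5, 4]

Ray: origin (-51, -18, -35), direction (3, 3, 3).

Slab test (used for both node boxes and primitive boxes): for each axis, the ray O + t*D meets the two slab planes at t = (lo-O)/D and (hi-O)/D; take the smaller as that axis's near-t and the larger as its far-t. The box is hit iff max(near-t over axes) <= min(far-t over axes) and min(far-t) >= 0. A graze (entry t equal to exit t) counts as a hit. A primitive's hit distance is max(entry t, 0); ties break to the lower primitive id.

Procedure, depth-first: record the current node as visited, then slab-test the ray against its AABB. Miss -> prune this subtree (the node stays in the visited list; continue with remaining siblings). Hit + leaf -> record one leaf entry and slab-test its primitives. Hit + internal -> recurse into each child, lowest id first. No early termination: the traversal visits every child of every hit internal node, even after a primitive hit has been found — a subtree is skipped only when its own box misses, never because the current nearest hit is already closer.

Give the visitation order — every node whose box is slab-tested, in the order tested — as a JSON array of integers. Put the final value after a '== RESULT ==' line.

Traverse from the root:
N0 x:[34/3,68/3] y:[-1/3,14] z:[17/3,19] -> hit [34/3,14], descend [1, 7, 11, 12]
  N1 x:[38/3,46/3] y:[26/3,14] z:[17/3,41/3] -> hit [38/3,41/3], descend [8, 9]
    N8 x:[13,46/3] y:[10,14] z:[13,41/3] -> hit [13,41/3] leaf, test {P0(miss), P2@t=40/3}
    N9 x:[38/3,43/3] y:[26/3,10] z:[17/3,19/3] -> miss, prune
  N7 x:[34/3,40/3] y:[-1/3,28/3] z:[34/3,52/3] -> miss, prune
  N11 x:[15,67/3] y:[28/3,41/3] z:[19/3,44/3] -> miss, prune
  N12 x:[55/3,68/3] y:[-1/3,19/3] z:[35/3,19] -> miss, prune

Summary -> nodes [0, 1, 8, 9, 7, 11, 12]; box-tests=7; leaf-entries=1; first=P2

== RESULT ==
[0, 1, 8, 9, 7, 11, 12]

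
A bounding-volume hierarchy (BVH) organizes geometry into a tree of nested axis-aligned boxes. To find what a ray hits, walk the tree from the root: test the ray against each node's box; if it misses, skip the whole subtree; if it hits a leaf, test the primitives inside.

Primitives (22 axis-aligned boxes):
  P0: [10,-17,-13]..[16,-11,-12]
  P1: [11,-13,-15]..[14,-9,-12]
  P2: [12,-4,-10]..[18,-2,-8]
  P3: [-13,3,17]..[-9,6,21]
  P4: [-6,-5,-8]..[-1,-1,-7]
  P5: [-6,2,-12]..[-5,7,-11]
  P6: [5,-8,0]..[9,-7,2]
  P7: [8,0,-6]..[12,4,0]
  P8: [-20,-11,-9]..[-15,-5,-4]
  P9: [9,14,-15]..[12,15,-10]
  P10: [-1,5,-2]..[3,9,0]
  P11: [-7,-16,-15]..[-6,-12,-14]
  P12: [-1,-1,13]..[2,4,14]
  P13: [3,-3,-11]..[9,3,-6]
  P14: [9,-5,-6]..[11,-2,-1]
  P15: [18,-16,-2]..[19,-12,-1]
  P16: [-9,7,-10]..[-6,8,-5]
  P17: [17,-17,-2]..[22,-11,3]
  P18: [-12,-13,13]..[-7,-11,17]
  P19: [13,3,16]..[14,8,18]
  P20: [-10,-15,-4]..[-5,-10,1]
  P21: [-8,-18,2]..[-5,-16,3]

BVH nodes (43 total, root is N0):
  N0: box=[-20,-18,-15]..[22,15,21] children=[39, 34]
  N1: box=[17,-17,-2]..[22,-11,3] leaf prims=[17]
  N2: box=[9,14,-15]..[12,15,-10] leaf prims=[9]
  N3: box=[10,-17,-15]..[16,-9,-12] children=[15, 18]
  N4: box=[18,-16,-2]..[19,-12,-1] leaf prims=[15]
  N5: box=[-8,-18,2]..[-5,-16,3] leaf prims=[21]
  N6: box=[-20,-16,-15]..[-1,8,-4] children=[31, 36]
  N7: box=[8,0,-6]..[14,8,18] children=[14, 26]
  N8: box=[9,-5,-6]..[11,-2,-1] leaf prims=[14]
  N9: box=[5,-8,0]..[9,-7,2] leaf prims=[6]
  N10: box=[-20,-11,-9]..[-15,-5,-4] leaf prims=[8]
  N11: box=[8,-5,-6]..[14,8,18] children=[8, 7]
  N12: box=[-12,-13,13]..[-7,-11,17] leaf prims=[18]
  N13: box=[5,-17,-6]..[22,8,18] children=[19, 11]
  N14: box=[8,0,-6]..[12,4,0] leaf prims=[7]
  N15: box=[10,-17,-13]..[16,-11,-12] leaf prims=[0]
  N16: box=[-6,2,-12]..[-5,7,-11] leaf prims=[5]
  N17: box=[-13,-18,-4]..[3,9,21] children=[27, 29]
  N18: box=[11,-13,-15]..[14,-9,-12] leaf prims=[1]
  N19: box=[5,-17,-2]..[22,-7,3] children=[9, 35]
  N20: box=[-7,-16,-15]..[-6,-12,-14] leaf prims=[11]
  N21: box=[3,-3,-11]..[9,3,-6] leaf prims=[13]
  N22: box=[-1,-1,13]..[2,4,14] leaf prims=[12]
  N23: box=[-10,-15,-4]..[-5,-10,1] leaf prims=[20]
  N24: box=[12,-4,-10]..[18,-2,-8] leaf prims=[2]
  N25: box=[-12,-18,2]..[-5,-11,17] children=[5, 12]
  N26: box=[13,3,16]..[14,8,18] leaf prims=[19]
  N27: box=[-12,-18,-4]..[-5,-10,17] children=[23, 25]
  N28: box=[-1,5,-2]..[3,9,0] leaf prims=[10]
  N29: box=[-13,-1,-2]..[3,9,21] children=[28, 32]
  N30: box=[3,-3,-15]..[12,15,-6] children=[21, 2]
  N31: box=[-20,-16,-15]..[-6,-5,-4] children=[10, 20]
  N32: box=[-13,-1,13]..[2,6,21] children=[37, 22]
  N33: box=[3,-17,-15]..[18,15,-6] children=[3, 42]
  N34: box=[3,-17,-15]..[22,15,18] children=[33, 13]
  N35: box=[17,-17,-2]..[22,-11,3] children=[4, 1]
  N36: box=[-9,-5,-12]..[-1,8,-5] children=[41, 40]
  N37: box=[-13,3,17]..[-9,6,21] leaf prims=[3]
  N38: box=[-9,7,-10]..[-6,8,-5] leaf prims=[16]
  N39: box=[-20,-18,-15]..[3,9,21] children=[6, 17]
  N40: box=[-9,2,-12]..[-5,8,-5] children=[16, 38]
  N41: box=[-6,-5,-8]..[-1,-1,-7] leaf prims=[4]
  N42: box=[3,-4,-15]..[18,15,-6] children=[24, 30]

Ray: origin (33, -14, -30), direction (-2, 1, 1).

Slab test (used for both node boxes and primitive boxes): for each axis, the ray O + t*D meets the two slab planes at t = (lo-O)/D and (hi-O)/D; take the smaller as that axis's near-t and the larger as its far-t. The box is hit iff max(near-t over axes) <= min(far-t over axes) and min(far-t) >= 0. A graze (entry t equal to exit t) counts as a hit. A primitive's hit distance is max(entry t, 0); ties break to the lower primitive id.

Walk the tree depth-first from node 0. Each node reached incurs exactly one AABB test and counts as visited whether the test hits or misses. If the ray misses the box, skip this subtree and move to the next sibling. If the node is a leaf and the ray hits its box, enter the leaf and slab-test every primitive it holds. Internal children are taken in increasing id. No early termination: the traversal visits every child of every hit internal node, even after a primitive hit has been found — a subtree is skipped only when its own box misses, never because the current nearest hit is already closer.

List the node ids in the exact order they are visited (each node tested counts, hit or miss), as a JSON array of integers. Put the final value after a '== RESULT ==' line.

Trace the traversal:
N0 x:[11/2,53/2] y:[-4,29] z:[15,51] -> hit [15,53/2], descend [34, 39]
  N34 x:[11/2,15] y:[-3,29] z:[15,48] -> hit [15,15], descend [13, 33]
    N13 x:[11/2,14] y:[-3,22] z:[24,48] -> miss, prune
    N33 x:[15/2,15] y:[-3,29] z:[15,24] -> hit [15,15], descend [3, 42]
      N3 x:[17/2,23/2] y:[-3,5] z:[15,18] -> miss, prune
      N42 x:[15/2,15] y:[10,29] z:[15,24] -> hit [15,15], descend [24, 30]
        N24 x:[15/2,21/2] y:[10,12] z:[20,22] -> miss, prune
        N30 x:[21/2,15] y:[11,29] z:[15,24] -> hit [15,15], descend [2, 21]
          N2 x:[21/2,12] y:[28,29] z:[15,20] -> miss, prune
          N21 x:[12,15] y:[11,17] z:[19,24] -> miss, prune
  N39 x:[15,53/2] y:[-4,23] z:[15,51] -> hit [15,23], descend [6, 17]
    N6 x:[17,53/2] y:[-2,22] z:[15,26] -> hit [17,22], descend [31, 36]
      N31 x:[39/2,53/2] y:[-2,9] z:[15,26] -> miss, prune
      N36 x:[17,21] y:[9,22] z:[18,25] -> hit [18,21], descend [40, 41]
        N40 x:[19,21] y:[16,22] z:[18,25] -> hit [19,21], descend [16, 38]
          N16 x:[19,39/2] y:[16,21] z:[18,19] -> hit [19,19] leaf, test {P5@t=19}
          N38 x:[39/2,21] y:[21,22] z:[20,25] -> hit [21,21] leaf, test {P16@t=21}
        N41 x:[17,39/2] y:[9,13] z:[22,23] -> miss, prune
    N17 x:[15,23] y:[-4,23] z:[26,51] -> miss, prune

order=[0, 34, 13, 33, 3, 42, 24, 30, 2, 21, 39, 6, 31, 36, 40, 16, 38, 41, 17]  |boxes|=19  |leaves|=2  hit=P5

== RESULT ==
[0, 34, 13, 33, 3, 42, 24, 30, 2, 21, 39, 6, 31, 36, 40, 16, 38, 41, 17]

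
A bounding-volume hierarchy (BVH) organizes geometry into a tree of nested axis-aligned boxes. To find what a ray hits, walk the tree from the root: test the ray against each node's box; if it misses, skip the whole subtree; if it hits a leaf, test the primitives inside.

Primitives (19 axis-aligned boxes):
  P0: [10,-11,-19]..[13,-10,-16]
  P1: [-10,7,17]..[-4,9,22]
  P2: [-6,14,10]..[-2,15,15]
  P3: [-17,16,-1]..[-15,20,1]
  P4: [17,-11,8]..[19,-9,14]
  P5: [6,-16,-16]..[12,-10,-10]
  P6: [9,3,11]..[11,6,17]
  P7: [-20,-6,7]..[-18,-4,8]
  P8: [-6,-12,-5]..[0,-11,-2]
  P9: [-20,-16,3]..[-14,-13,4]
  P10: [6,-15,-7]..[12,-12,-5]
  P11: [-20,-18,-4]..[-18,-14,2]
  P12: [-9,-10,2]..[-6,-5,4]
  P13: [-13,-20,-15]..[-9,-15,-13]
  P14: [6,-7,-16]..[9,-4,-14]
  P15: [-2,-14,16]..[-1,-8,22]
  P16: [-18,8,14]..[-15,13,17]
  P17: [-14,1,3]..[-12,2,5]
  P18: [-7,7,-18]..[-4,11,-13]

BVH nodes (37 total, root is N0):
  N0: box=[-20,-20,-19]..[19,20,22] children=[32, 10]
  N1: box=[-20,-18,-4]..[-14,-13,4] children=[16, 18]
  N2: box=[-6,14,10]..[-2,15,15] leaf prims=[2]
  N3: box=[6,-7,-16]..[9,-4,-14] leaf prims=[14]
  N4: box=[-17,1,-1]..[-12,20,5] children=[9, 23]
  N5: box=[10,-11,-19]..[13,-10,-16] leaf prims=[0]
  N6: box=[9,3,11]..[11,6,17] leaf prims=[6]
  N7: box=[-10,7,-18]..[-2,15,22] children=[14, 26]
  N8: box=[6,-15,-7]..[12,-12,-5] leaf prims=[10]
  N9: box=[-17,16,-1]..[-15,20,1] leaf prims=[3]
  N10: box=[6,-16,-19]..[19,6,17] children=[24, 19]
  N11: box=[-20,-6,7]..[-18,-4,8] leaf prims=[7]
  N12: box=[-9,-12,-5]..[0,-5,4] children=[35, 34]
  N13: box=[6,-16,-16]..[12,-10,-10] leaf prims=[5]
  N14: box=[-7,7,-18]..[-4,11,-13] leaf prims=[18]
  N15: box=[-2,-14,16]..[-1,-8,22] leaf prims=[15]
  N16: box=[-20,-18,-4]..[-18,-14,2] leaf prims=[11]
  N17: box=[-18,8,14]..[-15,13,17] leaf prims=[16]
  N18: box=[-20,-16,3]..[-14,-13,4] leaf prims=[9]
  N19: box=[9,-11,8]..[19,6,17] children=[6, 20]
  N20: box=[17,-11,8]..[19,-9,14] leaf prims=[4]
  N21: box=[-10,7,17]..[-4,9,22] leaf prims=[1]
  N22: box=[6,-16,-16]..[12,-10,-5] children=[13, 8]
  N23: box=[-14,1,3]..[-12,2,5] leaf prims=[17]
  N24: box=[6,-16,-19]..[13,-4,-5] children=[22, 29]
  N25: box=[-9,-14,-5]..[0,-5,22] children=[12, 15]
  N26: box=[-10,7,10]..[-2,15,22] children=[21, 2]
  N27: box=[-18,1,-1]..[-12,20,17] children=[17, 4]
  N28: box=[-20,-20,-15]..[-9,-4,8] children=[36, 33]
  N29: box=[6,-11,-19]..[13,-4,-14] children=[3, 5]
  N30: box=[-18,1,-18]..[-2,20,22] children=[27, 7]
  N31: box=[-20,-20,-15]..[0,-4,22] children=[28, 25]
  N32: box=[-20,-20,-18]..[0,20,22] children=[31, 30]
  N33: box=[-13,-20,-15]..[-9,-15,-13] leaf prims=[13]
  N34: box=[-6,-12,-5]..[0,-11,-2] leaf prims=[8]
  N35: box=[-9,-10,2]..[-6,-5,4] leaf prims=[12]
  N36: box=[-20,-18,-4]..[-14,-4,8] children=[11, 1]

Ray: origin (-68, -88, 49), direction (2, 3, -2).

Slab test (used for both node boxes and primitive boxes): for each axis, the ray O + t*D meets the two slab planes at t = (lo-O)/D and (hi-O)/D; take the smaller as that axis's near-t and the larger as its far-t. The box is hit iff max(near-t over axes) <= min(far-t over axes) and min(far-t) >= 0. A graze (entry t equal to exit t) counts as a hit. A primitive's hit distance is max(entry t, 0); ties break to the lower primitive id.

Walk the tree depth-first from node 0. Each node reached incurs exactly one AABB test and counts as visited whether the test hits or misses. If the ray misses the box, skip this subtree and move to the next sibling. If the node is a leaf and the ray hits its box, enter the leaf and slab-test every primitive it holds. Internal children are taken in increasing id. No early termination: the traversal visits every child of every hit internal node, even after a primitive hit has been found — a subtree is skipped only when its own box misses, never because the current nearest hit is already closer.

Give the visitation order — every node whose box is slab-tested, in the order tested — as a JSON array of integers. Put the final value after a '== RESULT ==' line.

Traverse from the root:
N0 x:[24,87/2] y:[68/3,36] z:[27/2,34] -> hit [24,34], descend [10, 32]
  N10 x:[37,87/2] y:[24,94/3] z:[16,34] -> miss, prune
  N32 x:[24,34] y:[68/3,36] z:[27/2,67/2] -> hit [24,67/2], descend [30, 31]
    N30 x:[25,33] y:[89/3,36] z:[27/2,67/2] -> hit [89/3,33], descend [7, 27]
      N7 x:[29,33] y:[95/3,103/3] z:[27/2,67/2] -> hit [95/3,33], descend [14, 26]
        N14 x:[61/2,32] y:[95/3,33] z:[31,67/2] -> hit [95/3,32] leaf, test {P18@t=95/3}
        N26 x:[29,33] y:[95/3,103/3] z:[27/2,39/2] -> miss, prune
      N27 x:[25,28] y:[89/3,36] z:[16,25] -> miss, prune
    N31 x:[24,34] y:[68/3,28] z:[27/2,32] -> hit [24,28], descend [25, 28]
      N25 x:[59/2,34] y:[74/3,83/3] z:[27/2,27] -> miss, prune
      N28 x:[24,59/2] y:[68/3,28] z:[41/2,32] -> hit [24,28], descend [33, 36]
        N33 x:[55/2,59/2] y:[68/3,73/3] z:[31,32] -> miss, prune
        N36 x:[24,27] y:[70/3,28] z:[41/2,53/2] -> hit [24,53/2], descend [1, 11]
          N1 x:[24,27] y:[70/3,25] z:[45/2,53/2] -> hit [24,25], descend [16, 18]
            N16 x:[24,25] y:[70/3,74/3] z:[47/2,53/2] -> hit [24,74/3] leaf, test {P11@t=24}
            N18 x:[24,27] y:[24,25] z:[45/2,23] -> miss, prune
          N11 x:[24,25] y:[82/3,28] z:[41/2,21] -> miss, prune

Visited [0, 10, 32, 30, 7, 14, 26, 27, 31, 25, 28, 33, 36, 1, 16, 18, 11]. Tests: 17 box, 2 leaf. Nearest: P11.

== RESULT ==
[0, 10, 32, 30, 7, 14, 26, 27, 31, 25, 28, 33, 36, 1, 16, 18, 11]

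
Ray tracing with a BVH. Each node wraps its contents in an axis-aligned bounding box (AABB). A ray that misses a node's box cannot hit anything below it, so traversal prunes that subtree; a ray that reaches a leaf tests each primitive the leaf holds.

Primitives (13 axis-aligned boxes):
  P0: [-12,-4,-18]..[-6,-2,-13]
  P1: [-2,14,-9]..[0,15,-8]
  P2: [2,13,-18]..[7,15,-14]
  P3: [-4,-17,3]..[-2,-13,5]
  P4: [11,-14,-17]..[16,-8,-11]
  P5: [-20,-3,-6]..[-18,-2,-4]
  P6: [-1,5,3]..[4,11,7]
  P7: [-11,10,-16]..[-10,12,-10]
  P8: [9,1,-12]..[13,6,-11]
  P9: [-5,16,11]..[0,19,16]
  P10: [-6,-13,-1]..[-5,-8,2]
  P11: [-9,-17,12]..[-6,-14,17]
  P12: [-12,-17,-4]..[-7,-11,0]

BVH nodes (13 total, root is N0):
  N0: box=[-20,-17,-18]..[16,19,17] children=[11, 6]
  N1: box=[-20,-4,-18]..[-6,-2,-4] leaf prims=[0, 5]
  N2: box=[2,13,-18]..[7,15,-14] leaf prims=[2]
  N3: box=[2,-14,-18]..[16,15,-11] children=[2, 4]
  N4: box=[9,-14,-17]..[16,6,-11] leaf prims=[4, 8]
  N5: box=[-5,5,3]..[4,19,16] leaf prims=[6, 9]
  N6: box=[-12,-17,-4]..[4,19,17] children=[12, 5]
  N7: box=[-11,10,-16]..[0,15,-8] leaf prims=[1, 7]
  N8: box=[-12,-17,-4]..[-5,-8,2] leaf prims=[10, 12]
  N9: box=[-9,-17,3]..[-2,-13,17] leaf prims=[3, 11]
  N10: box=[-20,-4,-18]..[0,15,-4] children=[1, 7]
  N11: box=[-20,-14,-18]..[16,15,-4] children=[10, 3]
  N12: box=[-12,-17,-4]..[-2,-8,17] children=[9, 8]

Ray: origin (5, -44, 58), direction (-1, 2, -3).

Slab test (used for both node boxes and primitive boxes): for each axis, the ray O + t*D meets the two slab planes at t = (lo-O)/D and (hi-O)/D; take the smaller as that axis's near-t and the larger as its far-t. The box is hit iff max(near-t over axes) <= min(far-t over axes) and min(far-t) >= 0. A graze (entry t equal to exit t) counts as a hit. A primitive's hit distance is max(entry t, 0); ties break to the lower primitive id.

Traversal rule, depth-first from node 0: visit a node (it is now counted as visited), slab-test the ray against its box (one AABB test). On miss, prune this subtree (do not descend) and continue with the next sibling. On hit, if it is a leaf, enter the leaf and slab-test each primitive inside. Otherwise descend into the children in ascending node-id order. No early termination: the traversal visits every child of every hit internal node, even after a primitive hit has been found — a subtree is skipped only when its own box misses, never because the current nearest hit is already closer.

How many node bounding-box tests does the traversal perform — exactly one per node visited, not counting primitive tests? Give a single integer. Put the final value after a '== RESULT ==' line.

Traverse from the root:
N0 x:[-11,25] y:[27/2,63/2] z:[41/3,76/3] -> hit [41/3,25], descend [6, 11]
  N6 x:[1,17] y:[27/2,63/2] z:[41/3,62/3] -> hit [41/3,17], descend [5, 12]
    N5 x:[1,10] y:[49/2,63/2] z:[14,55/3] -> miss, prune
    N12 x:[7,17] y:[27/2,18] z:[41/3,62/3] -> hit [41/3,17], descend [8, 9]
      N8 x:[10,17] y:[27/2,18] z:[56/3,62/3] -> miss, prune
      N9 x:[7,14] y:[27/2,31/2] z:[41/3,55/3] -> hit [41/3,14] leaf, test {P3(miss), P11@t=41/3}
  N11 x:[-11,25] y:[15,59/2] z:[62/3,76/3] -> hit [62/3,25], descend [3, 10]
    N3 x:[-11,3] y:[15,59/2] z:[23,76/3] -> miss, prune
    N10 x:[5,25] y:[20,59/2] z:[62/3,76/3] -> hit [62/3,25], descend [1, 7]
      N1 x:[11,25] y:[20,21] z:[62/3,76/3] -> hit [62/3,21] leaf, test {P0(miss), P5(miss)}
      N7 x:[5,16] y:[27,59/2] z:[22,74/3] -> miss, prune

11 AABB tests over nodes [0, 6, 5, 12, 8, 9, 11, 3, 10, 1, 7]; 2 leaves entered; closest P11.

== RESULT ==
11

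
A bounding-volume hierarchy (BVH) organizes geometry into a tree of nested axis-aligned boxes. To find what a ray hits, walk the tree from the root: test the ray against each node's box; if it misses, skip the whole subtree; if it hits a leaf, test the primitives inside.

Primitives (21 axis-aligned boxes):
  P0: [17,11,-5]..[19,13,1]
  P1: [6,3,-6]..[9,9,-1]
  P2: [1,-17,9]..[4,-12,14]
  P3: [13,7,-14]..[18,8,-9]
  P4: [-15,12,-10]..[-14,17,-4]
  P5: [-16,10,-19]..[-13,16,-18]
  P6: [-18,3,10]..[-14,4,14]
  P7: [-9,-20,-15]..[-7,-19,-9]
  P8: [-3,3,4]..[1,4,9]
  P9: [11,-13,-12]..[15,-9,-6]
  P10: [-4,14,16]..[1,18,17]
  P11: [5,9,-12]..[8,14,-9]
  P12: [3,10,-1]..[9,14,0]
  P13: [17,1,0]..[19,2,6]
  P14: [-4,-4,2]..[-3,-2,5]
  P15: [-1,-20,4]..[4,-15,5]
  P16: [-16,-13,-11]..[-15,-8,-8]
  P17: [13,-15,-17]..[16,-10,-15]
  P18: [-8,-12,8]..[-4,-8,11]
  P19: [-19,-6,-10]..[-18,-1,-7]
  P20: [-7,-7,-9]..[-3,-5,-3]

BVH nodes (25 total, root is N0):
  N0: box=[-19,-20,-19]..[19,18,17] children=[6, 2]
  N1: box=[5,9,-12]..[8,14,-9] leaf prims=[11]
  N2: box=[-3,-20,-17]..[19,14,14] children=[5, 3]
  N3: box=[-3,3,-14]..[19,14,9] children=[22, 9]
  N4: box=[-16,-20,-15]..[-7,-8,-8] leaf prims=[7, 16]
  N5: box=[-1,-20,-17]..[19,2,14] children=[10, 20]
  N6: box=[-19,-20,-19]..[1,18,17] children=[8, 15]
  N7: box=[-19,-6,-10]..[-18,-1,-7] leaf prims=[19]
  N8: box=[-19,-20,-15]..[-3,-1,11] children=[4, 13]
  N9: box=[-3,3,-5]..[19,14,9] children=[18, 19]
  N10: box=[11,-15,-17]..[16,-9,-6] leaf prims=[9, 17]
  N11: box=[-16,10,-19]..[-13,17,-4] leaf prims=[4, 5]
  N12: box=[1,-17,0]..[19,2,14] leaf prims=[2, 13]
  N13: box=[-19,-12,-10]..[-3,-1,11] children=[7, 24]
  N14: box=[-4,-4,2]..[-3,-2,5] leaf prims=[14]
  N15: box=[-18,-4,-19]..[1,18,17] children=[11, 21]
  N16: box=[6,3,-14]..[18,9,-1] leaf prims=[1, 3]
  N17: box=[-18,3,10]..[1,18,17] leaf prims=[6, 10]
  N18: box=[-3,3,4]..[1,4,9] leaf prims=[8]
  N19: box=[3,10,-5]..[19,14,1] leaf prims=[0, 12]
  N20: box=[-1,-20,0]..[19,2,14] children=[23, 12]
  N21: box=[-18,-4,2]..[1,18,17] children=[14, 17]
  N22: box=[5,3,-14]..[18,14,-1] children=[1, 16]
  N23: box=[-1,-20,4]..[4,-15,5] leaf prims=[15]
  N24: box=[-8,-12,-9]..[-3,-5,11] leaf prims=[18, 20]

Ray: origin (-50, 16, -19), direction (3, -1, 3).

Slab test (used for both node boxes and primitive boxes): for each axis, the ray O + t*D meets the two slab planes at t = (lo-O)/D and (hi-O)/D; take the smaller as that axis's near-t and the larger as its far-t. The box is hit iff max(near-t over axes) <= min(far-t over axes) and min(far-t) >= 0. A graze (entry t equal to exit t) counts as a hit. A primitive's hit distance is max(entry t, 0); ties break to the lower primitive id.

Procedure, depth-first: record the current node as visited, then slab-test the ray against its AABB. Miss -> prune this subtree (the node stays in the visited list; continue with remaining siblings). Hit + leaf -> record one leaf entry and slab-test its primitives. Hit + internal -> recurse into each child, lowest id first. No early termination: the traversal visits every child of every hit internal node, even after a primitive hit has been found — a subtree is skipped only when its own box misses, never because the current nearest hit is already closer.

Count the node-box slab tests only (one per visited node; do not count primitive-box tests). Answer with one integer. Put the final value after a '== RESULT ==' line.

Traverse from the root:
N0 x:[31/3,23] y:[-2,36] z:[0,12] -> hit [31/3,12], descend [2, 6]
  N2 x:[47/3,23] y:[2,36] z:[2/3,11] -> miss, prune
  N6 x:[31/3,17] y:[-2,36] z:[0,12] -> hit [31/3,12], descend [8, 15]
    N8 x:[31/3,47/3] y:[17,36] z:[4/3,10] -> miss, prune
    N15 x:[32/3,17] y:[-2,20] z:[0,12] -> hit [32/3,12], descend [11, 21]
      N11 x:[34/3,37/3] y:[-1,6] z:[0,5] -> miss, prune
      N21 x:[32/3,17] y:[-2,20] z:[7,12] -> hit [32/3,12], descend [14, 17]
        N14 x:[46/3,47/3] y:[18,20] z:[7,8] -> miss, prune
        N17 x:[32/3,17] y:[-2,13] z:[29/3,12] -> hit [32/3,12] leaf, test {P6(miss), P10(miss)}

9 AABB tests over nodes [0, 2, 6, 8, 15, 11, 21, 14, 17]; 1 leaf entered; closest miss.

== RESULT ==
9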